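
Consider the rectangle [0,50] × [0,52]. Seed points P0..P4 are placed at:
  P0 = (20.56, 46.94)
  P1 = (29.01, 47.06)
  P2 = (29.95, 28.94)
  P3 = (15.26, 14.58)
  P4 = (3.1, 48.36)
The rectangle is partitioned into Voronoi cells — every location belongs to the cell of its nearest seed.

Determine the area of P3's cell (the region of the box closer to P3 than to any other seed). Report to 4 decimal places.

Area of P3's cell: 882.6251

1. box [0,50]×[0,52]: [(0, 0) (50, 0) (50, 52) (0, 52)]
2. ⊥bis P3·P0 via (17.91,30.76): [(0, 33.6933) (0, 0) (50, 0) (50, 25.5042)]  |A|=1479.9391
3. ⊥bis P3·P1 via (22.135,30.82): [(25.0322, 29.5935) (0, 33.6933) (0, 0) (50, 0) (50, 19.0237)]  |A|=1399.0369
4. ⊥bis P3·P2 via (22.605,21.76): [(13.0251, 31.5601) (0, 33.6933) (0, 0) (43.8762, 0)]  |A|=911.7969
5. ⊥bis P3·P4 via (9.18,31.47): [(13.0251, 31.5601) (10.5543, 31.9647) (0, 28.1654) (0, 0) (43.8762, 0)]  |A|=882.6251
6. canonical 5-gon: [(13.0251, 31.5601) (10.5543, 31.9647) (0, 28.1654) (0, 0) (43.8762, 0)]
7. shoelace: 882.6251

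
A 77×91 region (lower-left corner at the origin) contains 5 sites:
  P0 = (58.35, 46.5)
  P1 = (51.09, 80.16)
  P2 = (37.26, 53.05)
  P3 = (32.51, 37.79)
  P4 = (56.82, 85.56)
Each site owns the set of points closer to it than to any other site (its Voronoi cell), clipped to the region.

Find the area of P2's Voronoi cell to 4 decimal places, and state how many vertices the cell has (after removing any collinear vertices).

Area of P2's cell: 1363.8575 (4 vertices)

1. box [0,77]×[0,91]: [(0, 0) (77, 0) (77, 91) (0, 91)]
2. ⊥bis P2·P0 via (47.805,49.775): [(0, 0) (32.3462, 0) (60.6084, 91) (0, 91)]  |A|=4229.4341
3. ⊥bis P2·P1 via (44.175,66.605): [(0, 89.1406) (0, 0) (32.3462, 0) (51.8206, 62.7046)]  |A|=3323.7883
4. ⊥bis P2·P3 via (34.885,45.42): [(0, 89.1406) (0, 56.2787) (45.4328, 42.1368) (51.8206, 62.7046)]  |A|=1363.8575
5. ⊥bis P2·P4 via (47.04,69.305): [(0, 89.1406) (0, 56.2787) (45.4328, 42.1368) (51.8206, 62.7046)]  |A|=1363.8575
6. canonical 4-gon: [(0, 89.1406) (0, 56.2787) (45.4328, 42.1368) (51.8206, 62.7046)]
7. shoelace: 1363.8575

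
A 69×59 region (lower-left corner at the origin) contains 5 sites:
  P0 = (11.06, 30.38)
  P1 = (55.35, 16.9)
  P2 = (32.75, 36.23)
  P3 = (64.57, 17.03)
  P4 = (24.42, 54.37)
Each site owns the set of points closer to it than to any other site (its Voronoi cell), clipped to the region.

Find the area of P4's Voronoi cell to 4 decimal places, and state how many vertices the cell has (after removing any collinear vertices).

Area of P4's cell: 585.1637 (4 vertices)

1. box [0,69]×[0,59]: [(0, 0) (69, 0) (69, 59) (0, 59)]
2. ⊥bis P4·P0 via (17.74,42.375): [(0, 52.2544) (69, 13.8284) (69, 59) (0, 59)]  |A|=1791.1449
3. ⊥bis P4·P1 via (39.885,35.635): [(0, 52.2544) (35.8394, 32.2955) (68.1904, 59) (0, 59)]  |A|=1031.3752
4. ⊥bis P4·P2 via (28.585,45.3): [(0, 52.2544) (19.7625, 41.2487) (58.4191, 59) (0, 59)]  |A|=585.1637
5. ⊥bis P4·P3 via (44.495,35.7): [(0, 52.2544) (19.7625, 41.2487) (58.4191, 59) (0, 59)]  |A|=585.1637
6. canonical 4-gon: [(0, 52.2544) (19.7625, 41.2487) (58.4191, 59) (0, 59)]
7. shoelace: 585.1637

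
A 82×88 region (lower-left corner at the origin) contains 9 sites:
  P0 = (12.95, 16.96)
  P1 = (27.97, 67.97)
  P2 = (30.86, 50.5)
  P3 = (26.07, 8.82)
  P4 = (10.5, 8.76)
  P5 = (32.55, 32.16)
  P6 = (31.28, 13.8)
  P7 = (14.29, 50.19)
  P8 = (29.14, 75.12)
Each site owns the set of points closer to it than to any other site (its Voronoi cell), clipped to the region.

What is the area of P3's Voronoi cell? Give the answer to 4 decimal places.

1. box [0,82]×[0,88]: [(0, 0) (82, 0) (82, 88) (0, 88)]
2. ⊥bis P3·P0 via (19.51,12.89): [(11.5127, 0) (82, 0) (82, 88) (66.1103, 88)]  |A|=3800.5899
3. ⊥bis P3·P1 via (27.02,38.395): [(35.1715, 38.1332) (11.5127, 0) (82, 0) (82, 36.6289)]  |A|=2201.5905
4. ⊥bis P3·P2 via (28.465,29.66): [(29.8181, 29.5045) (11.5127, 0) (82, 0) (82, 23.5076)]  |A|=1653.1817
5. ⊥bis P3·P4 via (18.285,8.79): [(29.8181, 29.5045) (18.2769, 10.9024) (18.3189, 0) (82, 0) (82, 23.5076)]  |A|=1616.0798
6. ⊥bis P3·P5 via (29.31,20.49): [(24.9724, 21.6943) (18.2769, 10.9024) (18.3189, 0) (82, 0) (82, 5.8614)]  |A|=894.6145
7. ⊥bis P3·P6 via (28.675,11.31): [(22.5229, 17.7462) (18.2769, 10.9024) (18.3189, 0) (39.4857, 0)]  |A|=211.1055
8. ⊥bis P3·P7 via (20.18,29.505): [(22.5229, 17.7462) (18.2769, 10.9024) (18.3189, 0) (39.4857, 0)]  |A|=211.1055
9. ⊥bis P3·P8 via (27.605,41.97): [(22.5229, 17.7462) (18.2769, 10.9024) (18.3189, 0) (39.4857, 0)]  |A|=211.1055
10. canonical 4-gon: [(22.5229, 17.7462) (18.2769, 10.9024) (18.3189, 0) (39.4857, 0)]
11. shoelace: 211.1055

Area of P3's cell: 211.1055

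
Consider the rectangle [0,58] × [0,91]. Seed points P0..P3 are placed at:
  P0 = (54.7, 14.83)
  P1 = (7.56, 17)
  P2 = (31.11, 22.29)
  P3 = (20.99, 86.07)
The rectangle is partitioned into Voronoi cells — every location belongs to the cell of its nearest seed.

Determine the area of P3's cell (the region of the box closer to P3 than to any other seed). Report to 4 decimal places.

Area of P3's cell: 2081.8015

1. box [0,58]×[0,91]: [(0, 0) (58, 0) (58, 91) (0, 91)]
2. ⊥bis P3·P0 via (37.845,50.45): [(0, 32.5422) (58, 59.9871) (58, 91) (0, 91)]  |A|=2594.6508
3. ⊥bis P3·P1 via (14.275,51.535): [(0, 54.3106) (32.6056, 47.9708) (58, 59.9871) (58, 91) (0, 91)]  |A|=2239.7633
4. ⊥bis P3·P2 via (26.05,54.18): [(0, 54.3106) (12.0755, 51.9627) (55.6548, 58.8774) (58, 59.9871) (58, 91) (0, 91)]  |A|=2081.8015
5. canonical 6-gon: [(0, 54.3106) (12.0755, 51.9627) (55.6548, 58.8774) (58, 59.9871) (58, 91) (0, 91)]
6. shoelace: 2081.8015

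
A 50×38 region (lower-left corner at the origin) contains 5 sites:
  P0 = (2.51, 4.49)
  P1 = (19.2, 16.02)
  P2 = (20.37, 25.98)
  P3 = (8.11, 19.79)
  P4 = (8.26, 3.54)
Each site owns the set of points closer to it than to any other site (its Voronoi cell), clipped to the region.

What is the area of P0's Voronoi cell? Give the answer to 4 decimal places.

1. box [0,50]×[0,38]: [(0, 0) (50, 0) (50, 38) (0, 38)]
2. ⊥bis P0·P1 via (10.855,10.255): [(0, 25.9679) (0, 0) (17.9395, 0)]  |A|=232.9256
3. ⊥bis P0·P2 via (11.44,15.235): [(1.9877, 23.0906) (0, 24.7426) (0, 0) (17.9395, 0)]  |A|=231.7078
4. ⊥bis P0·P3 via (5.31,12.14): [(10.9886, 10.0615) (0, 14.0835) (0, 0) (17.9395, 0)]  |A|=167.6289
5. ⊥bis P0·P4 via (5.385,4.015): [(6.6466, 11.6508) (0, 14.0835) (0, 0) (4.7217, 0)]  |A|=74.3091
6. canonical 4-gon: [(6.6466, 11.6508) (0, 14.0835) (0, 0) (4.7217, 0)]
7. shoelace: 74.3091

Area of P0's cell: 74.3091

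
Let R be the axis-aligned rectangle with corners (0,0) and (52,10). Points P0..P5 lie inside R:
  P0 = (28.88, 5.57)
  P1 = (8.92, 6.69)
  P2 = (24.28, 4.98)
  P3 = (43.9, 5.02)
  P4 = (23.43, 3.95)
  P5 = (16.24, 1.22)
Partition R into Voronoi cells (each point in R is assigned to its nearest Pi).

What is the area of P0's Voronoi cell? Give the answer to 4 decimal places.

1. box [0,52]×[0,10]: [(0, 0) (52, 0) (52, 10) (0, 10)]
2. ⊥bis P0·P1 via (18.9,6.13): [(18.556, 0) (52, 0) (52, 10) (19.1172, 10)]  |A|=331.6341
3. ⊥bis P0·P2 via (26.58,5.275): [(27.2566, 0) (52, 0) (52, 10) (25.974, 10)]  |A|=253.8473
4. ⊥bis P0·P3 via (36.39,5.295): [(27.2566, 0) (36.1961, 0) (36.5623, 10) (25.974, 10)]  |A|=97.6393
5. ⊥bis P0·P4 via (26.155,4.76): [(27.0188, 1.8541) (27.5699, 0) (36.1961, 0) (36.5623, 10) (25.974, 10)]  |A|=97.3488
6. ⊥bis P0·P5 via (22.56,3.395): [(27.0188, 1.8541) (27.5699, 0) (36.1961, 0) (36.5623, 10) (25.974, 10)]  |A|=97.3488
7. canonical 5-gon: [(27.0188, 1.8541) (27.5699, 0) (36.1961, 0) (36.5623, 10) (25.974, 10)]
8. shoelace: 97.3488

Area of P0's cell: 97.3488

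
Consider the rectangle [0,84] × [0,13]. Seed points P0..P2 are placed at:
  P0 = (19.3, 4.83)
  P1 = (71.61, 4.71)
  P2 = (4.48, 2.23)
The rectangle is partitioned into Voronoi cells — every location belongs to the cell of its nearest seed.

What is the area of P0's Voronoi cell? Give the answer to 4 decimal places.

1. box [0,84]×[0,13]: [(0, 0) (84, 0) (84, 13) (0, 13)]
2. ⊥bis P0·P1 via (45.455,4.77): [(0, 0) (45.4441, 0) (45.4739, 13) (0, 13)]  |A|=590.9666
3. ⊥bis P0·P2 via (11.89,3.53): [(12.5093, 0) (45.4441, 0) (45.4739, 13) (10.2286, 13)]  |A|=443.1703
4. canonical 4-gon: [(12.5093, 0) (45.4441, 0) (45.4739, 13) (10.2286, 13)]
5. shoelace: 443.1703

Area of P0's cell: 443.1703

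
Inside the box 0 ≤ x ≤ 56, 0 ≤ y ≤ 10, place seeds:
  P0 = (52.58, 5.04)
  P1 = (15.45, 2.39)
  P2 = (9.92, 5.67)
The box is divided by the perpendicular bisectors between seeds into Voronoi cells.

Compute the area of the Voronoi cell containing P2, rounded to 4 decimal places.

1. box [0,56]×[0,10]: [(0, 0) (56, 0) (56, 10) (0, 10)]
2. ⊥bis P2·P0 via (31.25,5.355): [(0, 0) (31.1709, 0) (31.3186, 10) (0, 10)]  |A|=312.4476
3. ⊥bis P2·P1 via (12.685,4.03): [(0, 0) (10.2947, 0) (16.226, 10) (0, 10)]  |A|=132.6033
4. canonical 4-gon: [(0, 0) (10.2947, 0) (16.226, 10) (0, 10)]
5. shoelace: 132.6033

Area of P2's cell: 132.6033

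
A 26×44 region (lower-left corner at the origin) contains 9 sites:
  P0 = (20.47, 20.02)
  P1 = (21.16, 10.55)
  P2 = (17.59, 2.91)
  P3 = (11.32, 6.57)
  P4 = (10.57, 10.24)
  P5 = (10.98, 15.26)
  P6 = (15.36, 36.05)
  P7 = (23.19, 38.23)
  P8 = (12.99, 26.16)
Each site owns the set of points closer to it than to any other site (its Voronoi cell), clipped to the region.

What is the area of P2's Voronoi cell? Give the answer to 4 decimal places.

Area of P2's cell: 75.4380

1. box [0,26]×[0,44]: [(0, 0) (26, 0) (26, 44) (0, 44)]
2. ⊥bis P2·P0 via (19.03,11.465): [(0, 14.6682) (0, 0) (26, 0) (26, 10.2918)]  |A|=324.4796
3. ⊥bis P2·P1 via (19.375,6.73): [(3.7307, 14.0402) (0, 14.6682) (0, 0) (26, 0) (26, 3.6343)]  |A|=250.3508
4. ⊥bis P2·P3 via (14.455,4.74): [(16.4221, 8.1098) (11.6881, 0) (26, 0) (26, 3.6343)]  |A|=75.438
5. ⊥bis P2·P4 via (14.08,6.575): [(16.4221, 8.1098) (11.6881, 0) (26, 0) (26, 3.6343)]  |A|=75.438
6. ⊥bis P2·P5 via (14.285,9.085): [(16.4221, 8.1098) (11.6881, 0) (26, 0) (26, 3.6343)]  |A|=75.438
7. ⊥bis P2·P6 via (16.475,19.48): [(16.4221, 8.1098) (11.6881, 0) (26, 0) (26, 3.6343)]  |A|=75.438
8. ⊥bis P2·P7 via (20.39,20.57): [(16.4221, 8.1098) (11.6881, 0) (26, 0) (26, 3.6343)]  |A|=75.438
9. ⊥bis P2·P8 via (15.29,14.535): [(16.4221, 8.1098) (11.6881, 0) (26, 0) (26, 3.6343)]  |A|=75.438
10. canonical 4-gon: [(16.4221, 8.1098) (11.6881, 0) (26, 0) (26, 3.6343)]
11. shoelace: 75.438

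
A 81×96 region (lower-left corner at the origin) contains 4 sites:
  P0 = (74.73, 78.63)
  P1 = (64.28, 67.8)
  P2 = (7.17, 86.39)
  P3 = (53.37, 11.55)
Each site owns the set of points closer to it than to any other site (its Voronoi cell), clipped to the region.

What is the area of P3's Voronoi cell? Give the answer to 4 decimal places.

1. box [0,81]×[0,96]: [(0, 0) (81, 0) (81, 96) (0, 96)]
2. ⊥bis P3·P0 via (64.05,45.09): [(0, 65.4852) (0, 0) (81, 0) (81, 39.6927)]  |A|=4259.7031
3. ⊥bis P3·P1 via (58.825,39.675): [(0, 51.0844) (0, 0) (81, 0) (81, 35.374)]  |A|=3501.5681
4. ⊥bis P3·P2 via (30.27,48.97): [(25.6395, 46.1115) (0, 30.2838) (0, 0) (81, 0) (81, 35.374)]  |A|=3234.9094
5. canonical 5-gon: [(25.6395, 46.1115) (0, 30.2838) (0, 0) (81, 0) (81, 35.374)]
6. shoelace: 3234.9094

Area of P3's cell: 3234.9094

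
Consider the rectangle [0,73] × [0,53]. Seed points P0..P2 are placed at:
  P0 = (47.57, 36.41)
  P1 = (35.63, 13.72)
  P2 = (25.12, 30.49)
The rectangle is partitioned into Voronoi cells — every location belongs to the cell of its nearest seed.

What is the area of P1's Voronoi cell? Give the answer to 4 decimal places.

1. box [0,73]×[0,53]: [(0, 0) (73, 0) (73, 53) (0, 53)]
2. ⊥bis P1·P0 via (41.6,25.065): [(0, 46.9559) (0, 0) (73, 0) (73, 8.5416)]  |A|=2025.6578
3. ⊥bis P1·P2 via (30.375,22.105): [(38.0657, 26.9248) (0, 3.0686) (0, 0) (73, 0) (73, 8.5416)]  |A|=1190.3577
4. canonical 5-gon: [(38.0657, 26.9248) (0, 3.0686) (0, 0) (73, 0) (73, 8.5416)]
5. shoelace: 1190.3577

Area of P1's cell: 1190.3577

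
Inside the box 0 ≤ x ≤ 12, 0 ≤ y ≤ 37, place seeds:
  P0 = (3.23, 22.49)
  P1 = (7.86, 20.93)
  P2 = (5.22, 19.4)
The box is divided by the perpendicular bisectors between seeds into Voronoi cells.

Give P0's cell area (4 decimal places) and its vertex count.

Area of P0's cell: 133.5952 (4 vertices)

1. box [0,12]×[0,37]: [(0, 0) (12, 0) (12, 37) (0, 37)]
2. ⊥bis P0·P1 via (5.545,21.71): [(0, 5.2527) (10.6967, 37) (0, 37)]  |A|=169.7956
3. ⊥bis P0·P2 via (4.225,20.945): [(0, 18.224) (5.5816, 21.8187) (10.6967, 37) (0, 37)]  |A|=133.5952
4. canonical 4-gon: [(0, 18.224) (5.5816, 21.8187) (10.6967, 37) (0, 37)]
5. shoelace: 133.5952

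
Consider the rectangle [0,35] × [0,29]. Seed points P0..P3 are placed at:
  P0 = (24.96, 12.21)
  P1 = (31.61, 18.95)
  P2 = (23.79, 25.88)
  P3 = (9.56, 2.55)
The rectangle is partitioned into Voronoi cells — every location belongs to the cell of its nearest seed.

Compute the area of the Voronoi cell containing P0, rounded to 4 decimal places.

Area of P0's cell: 303.4040

1. box [0,35]×[0,29]: [(0, 0) (35, 0) (35, 29) (0, 29)]
2. ⊥bis P0·P1 via (28.285,15.58): [(0, 0) (35, 0) (35, 8.9547) (14.6834, 29) (0, 29)]  |A|=811.3732
3. ⊥bis P0·P2 via (24.375,19.045): [(0, 16.9588) (0, 0) (35, 0) (35, 8.9547) (24.7413, 19.0764)]  |A|=589.5589
4. ⊥bis P0·P3 via (17.26,7.38): [(10.6782, 17.8727) (21.8893, 0) (35, 0) (35, 8.9547) (24.7413, 19.0764)]  |A|=303.404
5. canonical 5-gon: [(10.6782, 17.8727) (21.8893, 0) (35, 0) (35, 8.9547) (24.7413, 19.0764)]
6. shoelace: 303.404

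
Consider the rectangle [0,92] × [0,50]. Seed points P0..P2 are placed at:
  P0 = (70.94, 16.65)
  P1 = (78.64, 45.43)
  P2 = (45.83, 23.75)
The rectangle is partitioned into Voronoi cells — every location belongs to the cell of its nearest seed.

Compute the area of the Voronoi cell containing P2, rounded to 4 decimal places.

1. box [0,92]×[0,50]: [(0, 0) (92, 0) (92, 50) (0, 50)]
2. ⊥bis P2·P0 via (58.385,20.2): [(0, 0) (52.6733, 0) (66.8111, 50) (0, 50)]  |A|=2987.1114
3. ⊥bis P2·P1 via (62.235,34.59): [(0, 0) (52.6733, 0) (62.3883, 34.358) (52.0525, 50) (0, 50)]  |A|=2871.6843
4. canonical 5-gon: [(0, 0) (52.6733, 0) (62.3883, 34.358) (52.0525, 50) (0, 50)]
5. shoelace: 2871.6843

Area of P2's cell: 2871.6843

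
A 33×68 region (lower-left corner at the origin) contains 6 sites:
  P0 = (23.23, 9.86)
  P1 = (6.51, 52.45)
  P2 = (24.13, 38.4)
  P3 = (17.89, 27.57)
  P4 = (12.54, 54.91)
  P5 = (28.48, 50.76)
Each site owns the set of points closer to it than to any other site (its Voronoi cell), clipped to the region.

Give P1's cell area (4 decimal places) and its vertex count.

Area of P1's cell: 289.4445 (5 vertices)

1. box [0,33]×[0,68]: [(0, 0) (33, 0) (33, 68) (0, 68)]
2. ⊥bis P1·P0 via (14.87,31.155): [(0, 25.3173) (33, 38.2725) (33, 68) (0, 68)]  |A|=1194.7681
3. ⊥bis P1·P2 via (15.32,45.425): [(0, 26.2123) (33, 67.5974) (33, 68) (0, 68)]  |A|=696.1406
4. ⊥bis P1·P3 via (12.2,40.01): [(0, 34.4298) (10.3144, 39.1475) (33, 67.5974) (33, 68) (0, 68)]  |A|=653.7614
5. ⊥bis P1·P4 via (9.525,53.68): [(0, 34.4298) (10.3144, 39.1475) (13.7142, 43.4112) (3.683, 68) (0, 68)]  |A|=289.4445
6. ⊥bis P1·P5 via (17.495,51.605): [(0, 34.4298) (10.3144, 39.1475) (13.7142, 43.4112) (3.683, 68) (0, 68)]  |A|=289.4445
7. canonical 5-gon: [(0, 34.4298) (10.3144, 39.1475) (13.7142, 43.4112) (3.683, 68) (0, 68)]
8. shoelace: 289.4445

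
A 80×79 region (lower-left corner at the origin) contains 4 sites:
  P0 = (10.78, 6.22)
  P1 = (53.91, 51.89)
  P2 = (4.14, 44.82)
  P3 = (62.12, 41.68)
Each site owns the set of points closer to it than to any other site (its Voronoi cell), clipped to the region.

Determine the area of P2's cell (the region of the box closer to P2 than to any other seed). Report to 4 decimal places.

Area of P2's cell: 1475.7027

1. box [0,80]×[0,79]: [(0, 0) (80, 0) (80, 79) (0, 79)]
2. ⊥bis P2·P0 via (7.46,25.52): [(0, 24.2367) (80, 37.9984) (80, 79) (0, 79)]  |A|=3830.5956
3. ⊥bis P2·P1 via (29.025,48.355): [(0, 24.2367) (31.677, 29.6858) (24.6718, 79) (0, 79)]  |A|=1475.7027
4. ⊥bis P2·P3 via (33.13,43.25): [(0, 24.2367) (31.677, 29.6858) (24.6718, 79) (0, 79)]  |A|=1475.7027
5. canonical 4-gon: [(0, 24.2367) (31.677, 29.6858) (24.6718, 79) (0, 79)]
6. shoelace: 1475.7027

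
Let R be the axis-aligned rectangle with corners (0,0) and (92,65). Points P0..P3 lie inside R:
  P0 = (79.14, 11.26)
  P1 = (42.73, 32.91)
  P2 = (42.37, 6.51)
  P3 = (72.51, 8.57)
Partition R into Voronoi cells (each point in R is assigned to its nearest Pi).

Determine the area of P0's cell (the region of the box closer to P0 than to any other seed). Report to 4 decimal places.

1. box [0,92]×[0,65]: [(0, 0) (92, 0) (92, 65) (0, 65)]
2. ⊥bis P0·P1 via (60.935,22.085): [(47.8029, 0) (92, 0) (92, 65) (86.453, 65)]  |A|=1616.6842
3. ⊥bis P0·P2 via (60.755,8.885): [(59.3863, 19.4804) (61.9028, 0) (92, 0) (92, 65) (86.453, 65)]  |A|=1479.3484
4. ⊥bis P0·P3 via (75.825,9.915): [(66.8507, 32.0338) (79.8478, 0) (92, 0) (92, 65) (86.453, 65)]  |A|=1103.4239
5. canonical 5-gon: [(66.8507, 32.0338) (79.8478, 0) (92, 0) (92, 65) (86.453, 65)]
6. shoelace: 1103.4239

Area of P0's cell: 1103.4239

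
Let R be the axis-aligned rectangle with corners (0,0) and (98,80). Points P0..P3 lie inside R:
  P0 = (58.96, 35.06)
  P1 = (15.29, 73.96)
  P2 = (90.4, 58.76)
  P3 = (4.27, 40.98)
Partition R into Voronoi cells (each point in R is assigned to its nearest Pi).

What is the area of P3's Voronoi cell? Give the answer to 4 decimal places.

1. box [0,98]×[0,80]: [(0, 0) (98, 0) (98, 80) (0, 80)]
2. ⊥bis P3·P0 via (31.615,38.02): [(0, 0) (27.4995, 0) (36.1592, 80) (0, 80)]  |A|=2546.3462
3. ⊥bis P3·P1 via (9.78,57.47): [(0, 60.7379) (0, 0) (27.4995, 0) (32.8847, 49.7498)]  |A|=1682.7199
4. ⊥bis P3·P2 via (47.335,49.87): [(0, 60.7379) (0, 0) (27.4995, 0) (32.8847, 49.7498)]  |A|=1682.7199
5. canonical 4-gon: [(0, 60.7379) (0, 0) (27.4995, 0) (32.8847, 49.7498)]
6. shoelace: 1682.7199

Area of P3's cell: 1682.7199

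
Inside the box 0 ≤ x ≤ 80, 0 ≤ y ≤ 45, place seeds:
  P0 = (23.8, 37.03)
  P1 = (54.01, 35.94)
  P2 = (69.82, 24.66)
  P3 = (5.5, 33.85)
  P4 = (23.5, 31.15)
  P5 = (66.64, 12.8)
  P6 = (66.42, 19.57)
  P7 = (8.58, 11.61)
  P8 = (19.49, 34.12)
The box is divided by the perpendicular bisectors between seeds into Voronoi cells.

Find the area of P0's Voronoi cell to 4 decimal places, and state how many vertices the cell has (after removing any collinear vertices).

Area of P0's cell: 224.5870 (4 vertices)

1. box [0,80]×[0,45]: [(0, 0) (80, 0) (80, 45) (0, 45)]
2. ⊥bis P0·P1 via (38.905,36.485): [(0, 0) (37.5886, 0) (39.2122, 45) (0, 45)]  |A|=1728.0185
3. ⊥bis P0·P2 via (46.81,30.845): [(0, 0) (37.5886, 0) (39.2122, 45) (0, 45)]  |A|=1728.0185
4. ⊥bis P0·P3 via (14.65,35.44): [(20.8084, 0) (37.5886, 0) (39.2122, 45) (12.9888, 45)]  |A|=967.5819
5. ⊥bis P0·P4 via (23.65,34.09): [(14.8062, 34.5412) (38.7907, 33.3175) (39.2122, 45) (12.9888, 45)]  |A|=277.4902
6. ⊥bis P0·P5 via (45.22,24.915): [(14.8062, 34.5412) (38.7907, 33.3175) (39.2122, 45) (12.9888, 45)]  |A|=277.4902
7. ⊥bis P0·P6 via (45.11,28.3): [(14.8062, 34.5412) (38.7907, 33.3175) (39.2122, 45) (12.9888, 45)]  |A|=277.4902
8. ⊥bis P0·P7 via (16.19,24.32): [(14.8062, 34.5412) (38.7907, 33.3175) (39.2122, 45) (12.9888, 45)]  |A|=277.4902
9. ⊥bis P0·P8 via (21.645,35.575): [(22.6119, 34.143) (38.7907, 33.3175) (39.2122, 45) (15.2815, 45)]  |A|=224.587
10. canonical 4-gon: [(22.6119, 34.143) (38.7907, 33.3175) (39.2122, 45) (15.2815, 45)]
11. shoelace: 224.587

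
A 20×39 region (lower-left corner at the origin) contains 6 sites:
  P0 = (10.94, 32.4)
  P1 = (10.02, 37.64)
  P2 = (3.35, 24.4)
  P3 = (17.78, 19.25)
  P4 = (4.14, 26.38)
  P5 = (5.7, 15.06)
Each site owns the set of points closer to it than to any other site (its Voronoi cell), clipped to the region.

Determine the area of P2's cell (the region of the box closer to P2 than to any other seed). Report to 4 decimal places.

1. box [0,20]×[0,39]: [(0, 0) (20, 0) (20, 39) (0, 39)]
2. ⊥bis P2·P0 via (7.145,28.4): [(0, 35.1788) (0, 0) (20, 0) (20, 16.2038)]  |A|=513.8264
3. ⊥bis P2·P1 via (6.685,31.02): [(1.7778, 33.4921) (0, 34.3877) (0, 0) (20, 0) (20, 16.2038)]  |A|=513.1232
4. ⊥bis P2·P3 via (10.565,21.825): [(11.4529, 24.3129) (1.7778, 33.4921) (0, 34.3877) (0, 0) (2.7758, 0)]  |A|=234.4901
5. ⊥bis P2·P4 via (3.745,25.39): [(10.8286, 22.5637) (0, 26.8842) (0, 0) (2.7758, 0)]  |A|=176.8754
6. ⊥bis P2·P5 via (4.525,19.73): [(10.3394, 21.1929) (10.8286, 22.5637) (0, 26.8842) (0, 18.5915)]  |A|=51.3496
7. canonical 4-gon: [(10.3394, 21.1929) (10.8286, 22.5637) (0, 26.8842) (0, 18.5915)]
8. shoelace: 51.3496

Area of P2's cell: 51.3496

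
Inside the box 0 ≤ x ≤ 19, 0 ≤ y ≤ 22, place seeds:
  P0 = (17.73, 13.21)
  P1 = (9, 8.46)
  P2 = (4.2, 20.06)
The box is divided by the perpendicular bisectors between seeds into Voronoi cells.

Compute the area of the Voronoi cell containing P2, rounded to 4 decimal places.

1. box [0,19]×[0,22]: [(0, 0) (19, 0) (19, 22) (0, 22)]
2. ⊥bis P2·P0 via (10.965,16.635): [(0, 0) (2.543, 0) (13.6812, 22) (0, 22)]  |A|=178.4662
3. ⊥bis P2·P1 via (6.6,14.26): [(0, 11.529) (10.6007, 15.9155) (13.6812, 22) (0, 22)]  |A|=97.1221
4. canonical 4-gon: [(0, 11.529) (10.6007, 15.9155) (13.6812, 22) (0, 22)]
5. shoelace: 97.1221

Area of P2's cell: 97.1221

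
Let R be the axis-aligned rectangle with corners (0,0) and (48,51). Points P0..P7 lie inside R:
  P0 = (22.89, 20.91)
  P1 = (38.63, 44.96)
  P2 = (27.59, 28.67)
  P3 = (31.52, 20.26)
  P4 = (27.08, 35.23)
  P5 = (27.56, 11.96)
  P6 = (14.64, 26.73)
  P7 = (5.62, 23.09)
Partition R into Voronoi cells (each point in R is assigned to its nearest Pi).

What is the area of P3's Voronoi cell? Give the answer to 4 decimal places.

Area of P3's cell: 320.3931

1. box [0,48]×[0,51]: [(0, 0) (48, 0) (48, 51) (0, 51)]
2. ⊥bis P3·P0 via (27.205,20.585): [(25.6546, 0) (48, 0) (48, 51) (29.4958, 51)]  |A|=1041.6652
3. ⊥bis P3·P1 via (35.075,32.61): [(28.2585, 34.5722) (25.6546, 0) (48, 0) (48, 28.8895)]  |A|=671.4259
4. ⊥bis P3·P2 via (29.555,24.465): [(42.445, 30.4885) (27.4222, 23.4683) (25.6546, 0) (48, 0) (48, 28.8895)]  |A|=590.9559
5. ⊥bis P3·P4 via (29.3,27.745): [(42.445, 30.4885) (27.4222, 23.4683) (25.6546, 0) (48, 0) (48, 28.8895)]  |A|=590.9559
6. ⊥bis P3·P5 via (29.54,16.11): [(42.445, 30.4885) (27.4222, 23.4683) (26.9606, 17.3406) (48, 7.3026) (48, 28.8895)]  |A|=320.3931
7. ⊥bis P3·P6 via (23.08,23.495): [(42.445, 30.4885) (27.4222, 23.4683) (26.9606, 17.3406) (48, 7.3026) (48, 28.8895)]  |A|=320.3931
8. ⊥bis P3·P7 via (18.57,21.675): [(42.445, 30.4885) (27.4222, 23.4683) (26.9606, 17.3406) (48, 7.3026) (48, 28.8895)]  |A|=320.3931
9. canonical 5-gon: [(42.445, 30.4885) (27.4222, 23.4683) (26.9606, 17.3406) (48, 7.3026) (48, 28.8895)]
10. shoelace: 320.3931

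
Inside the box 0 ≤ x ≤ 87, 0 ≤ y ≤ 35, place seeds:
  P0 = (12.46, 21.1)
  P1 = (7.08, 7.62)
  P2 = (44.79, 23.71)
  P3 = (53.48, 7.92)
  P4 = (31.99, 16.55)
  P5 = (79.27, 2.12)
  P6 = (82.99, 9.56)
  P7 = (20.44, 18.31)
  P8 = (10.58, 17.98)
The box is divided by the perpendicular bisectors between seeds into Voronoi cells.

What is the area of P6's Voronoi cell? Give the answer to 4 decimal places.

Area of P6's cell: 515.0239

1. box [0,87]×[0,35]: [(0, 0) (87, 0) (87, 35) (0, 35)]
2. ⊥bis P6·P0 via (47.725,15.33): [(45.2167, 0) (87, 0) (87, 35) (50.9434, 35)]  |A|=1362.1982
3. ⊥bis P6·P1 via (45.035,8.59): [(45.2494, 0.1998) (45.2545, 0) (87, 0) (87, 35) (50.9434, 35)]  |A|=1362.1944
4. ⊥bis P6·P2 via (63.89,16.635): [(57.7281, 0) (87, 0) (87, 35) (70.6927, 35)]  |A|=797.6356
5. ⊥bis P6·P3 via (68.235,8.74): [(67.2866, 25.8047) (68.7207, 0) (87, 0) (87, 35) (70.6927, 35)]  |A|=655.8046
6. ⊥bis P6·P4 via (57.49,13.055): [(67.2866, 25.8047) (68.7207, 0) (87, 0) (87, 35) (70.6927, 35)]  |A|=655.8046
7. ⊥bis P6·P5 via (81.13,5.84): [(67.2866, 25.8047) (68.0322, 12.3889) (87, 2.905) (87, 35) (70.6927, 35)]  |A|=515.0239
8. ⊥bis P6·P7 via (51.715,13.935): [(67.2866, 25.8047) (68.0322, 12.3889) (87, 2.905) (87, 35) (70.6927, 35)]  |A|=515.0239
9. ⊥bis P6·P8 via (46.785,13.77): [(67.2866, 25.8047) (68.0322, 12.3889) (87, 2.905) (87, 35) (70.6927, 35)]  |A|=515.0239
10. canonical 5-gon: [(67.2866, 25.8047) (68.0322, 12.3889) (87, 2.905) (87, 35) (70.6927, 35)]
11. shoelace: 515.0239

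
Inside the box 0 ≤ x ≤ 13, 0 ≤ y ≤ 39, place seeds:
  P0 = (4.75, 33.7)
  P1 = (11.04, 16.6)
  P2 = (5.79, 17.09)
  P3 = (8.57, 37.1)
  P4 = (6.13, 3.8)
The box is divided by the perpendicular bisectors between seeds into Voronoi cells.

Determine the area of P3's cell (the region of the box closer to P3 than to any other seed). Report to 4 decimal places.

1. box [0,13]×[0,39]: [(0, 0) (13, 0) (13, 39) (0, 39)]
2. ⊥bis P3·P0 via (6.66,35.4): [(13, 28.2768) (13, 39) (3.4558, 39)]  |A|=51.172
3. ⊥bis P3·P1 via (9.805,26.85): [(13, 28.2768) (13, 39) (3.4558, 39)]  |A|=51.172
4. ⊥bis P3·P2 via (7.18,27.095): [(13, 28.2768) (13, 39) (3.4558, 39)]  |A|=51.172
5. ⊥bis P3·P4 via (7.35,20.45): [(13, 28.2768) (13, 39) (3.4558, 39)]  |A|=51.172
6. canonical 3-gon: [(13, 28.2768) (13, 39) (3.4558, 39)]
7. shoelace: 51.172

Area of P3's cell: 51.1720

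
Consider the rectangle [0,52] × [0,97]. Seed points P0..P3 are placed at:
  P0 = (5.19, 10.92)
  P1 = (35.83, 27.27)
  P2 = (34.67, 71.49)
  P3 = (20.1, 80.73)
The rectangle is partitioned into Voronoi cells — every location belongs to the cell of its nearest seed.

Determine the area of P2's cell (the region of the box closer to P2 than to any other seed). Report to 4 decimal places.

1. box [0,52]×[0,97]: [(0, 0) (52, 0) (52, 97) (0, 97)]
2. ⊥bis P2·P0 via (19.93,41.205): [(0, 50.9051) (52, 25.5962) (52, 97) (0, 97)]  |A|=3054.965
3. ⊥bis P2·P1 via (35.25,49.38): [(0, 50.9051) (4.776, 48.5806) (52, 49.8194) (52, 97) (0, 97)]  |A|=2483.0076
4. ⊥bis P2·P3 via (27.385,76.11): [(10.0135, 48.718) (52, 49.8194) (52, 97) (40.633, 97)]  |A|=1264.8838
5. canonical 4-gon: [(10.0135, 48.718) (52, 49.8194) (52, 97) (40.633, 97)]
6. shoelace: 1264.8838

Area of P2's cell: 1264.8838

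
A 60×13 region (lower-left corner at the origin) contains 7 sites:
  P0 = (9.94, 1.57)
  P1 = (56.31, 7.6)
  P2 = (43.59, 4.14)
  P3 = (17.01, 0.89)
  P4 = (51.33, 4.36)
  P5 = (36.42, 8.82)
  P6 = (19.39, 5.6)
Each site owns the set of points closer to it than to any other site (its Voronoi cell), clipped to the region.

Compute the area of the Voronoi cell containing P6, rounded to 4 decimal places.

Area of P6's cell: 167.1499

1. box [0,60]×[0,13]: [(0, 0) (60, 0) (60, 13) (0, 13)]
2. ⊥bis P6·P0 via (14.665,3.585): [(16.1938, 0) (60, 0) (60, 13) (10.6499, 13)]  |A|=605.5155
3. ⊥bis P6·P1 via (37.85,6.6): [(16.1938, 0) (38.2075, 0) (37.5033, 13) (10.6499, 13)]  |A|=317.6359
4. ⊥bis P6·P2 via (31.49,4.87): [(16.1938, 0) (31.1962, 0) (31.9805, 13) (10.6499, 13)]  |A|=236.1639
5. ⊥bis P6·P3 via (18.2,3.245): [(13.8788, 5.4285) (24.6218, 0) (31.1962, 0) (31.9805, 13) (10.6499, 13)]  |A|=213.2881
6. ⊥bis P6·P4 via (35.36,4.98): [(13.8788, 5.4285) (24.6218, 0) (31.1962, 0) (31.9805, 13) (10.6499, 13)]  |A|=213.2881
7. ⊥bis P6·P5 via (27.905,7.21): [(13.8788, 5.4285) (24.6218, 0) (29.2683, 0) (26.8102, 13) (10.6499, 13)]  |A|=167.1499
8. canonical 5-gon: [(13.8788, 5.4285) (24.6218, 0) (29.2683, 0) (26.8102, 13) (10.6499, 13)]
9. shoelace: 167.1499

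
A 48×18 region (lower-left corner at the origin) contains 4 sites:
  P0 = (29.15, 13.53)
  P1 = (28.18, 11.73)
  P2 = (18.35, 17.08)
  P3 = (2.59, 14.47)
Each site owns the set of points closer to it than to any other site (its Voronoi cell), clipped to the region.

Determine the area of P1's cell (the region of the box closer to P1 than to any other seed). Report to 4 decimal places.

1. box [0,48]×[0,18]: [(0, 0) (48, 0) (48, 18) (0, 18)]
2. ⊥bis P1·P0 via (28.665,12.63): [(0, 0) (48, 0) (48, 2.2106) (18.7001, 18) (0, 18)]  |A|=632.6855
3. ⊥bis P1·P2 via (23.265,14.405): [(15.425, 0) (48, 0) (48, 2.2106) (23.7426, 15.2826)]  |A|=275.7265
4. ⊥bis P1·P3 via (15.385,13.1): [(15.425, 0) (48, 0) (48, 2.2106) (23.7426, 15.2826)]  |A|=275.7265
5. canonical 4-gon: [(15.425, 0) (48, 0) (48, 2.2106) (23.7426, 15.2826)]
6. shoelace: 275.7265

Area of P1's cell: 275.7265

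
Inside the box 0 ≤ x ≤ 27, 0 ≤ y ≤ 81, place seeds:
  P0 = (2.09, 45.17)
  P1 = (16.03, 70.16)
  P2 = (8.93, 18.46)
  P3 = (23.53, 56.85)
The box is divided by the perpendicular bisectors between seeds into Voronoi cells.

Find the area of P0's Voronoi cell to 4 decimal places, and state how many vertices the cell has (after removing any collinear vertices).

1. box [0,27]×[0,81]: [(0, 0) (27, 0) (27, 81) (0, 81)]
2. ⊥bis P0·P1 via (9.06,57.665): [(0, 62.7189) (0, 0) (27, 0) (27, 47.6577)]  |A|=1490.0832
3. ⊥bis P0·P2 via (5.51,31.815): [(0, 62.7189) (0, 30.404) (27, 37.3182) (27, 47.6577)]  |A|=575.8332
4. ⊥bis P0·P3 via (12.81,51.01): [(9.2389, 57.5652) (0, 62.7189) (0, 30.404) (21.093, 35.8056)]  |A|=410.7806
5. canonical 4-gon: [(9.2389, 57.5652) (0, 62.7189) (0, 30.404) (21.093, 35.8056)]
6. shoelace: 410.7806

Area of P0's cell: 410.7806 (4 vertices)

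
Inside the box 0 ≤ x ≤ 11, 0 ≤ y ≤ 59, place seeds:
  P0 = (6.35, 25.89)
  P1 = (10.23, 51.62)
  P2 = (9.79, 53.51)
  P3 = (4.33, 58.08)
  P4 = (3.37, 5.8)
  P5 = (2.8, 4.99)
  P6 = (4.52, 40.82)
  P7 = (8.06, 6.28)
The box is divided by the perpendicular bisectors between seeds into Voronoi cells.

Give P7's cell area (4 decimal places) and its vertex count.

Area of P7's cell: 87.8576 (5 vertices)

1. box [0,11]×[0,59]: [(0, 0) (11, 0) (11, 59) (0, 59)]
2. ⊥bis P7·P0 via (7.205,16.085): [(0, 15.4567) (0, 0) (11, 0) (11, 16.4159)]  |A|=175.2996
3. ⊥bis P7·P1 via (9.145,28.95): [(0, 15.4567) (0, 0) (11, 0) (11, 16.4159)]  |A|=175.2996
4. ⊥bis P7·P2 via (8.925,29.895): [(0, 15.4567) (0, 0) (11, 0) (11, 16.4159)]  |A|=175.2996
5. ⊥bis P7·P3 via (6.195,32.18): [(0, 15.4567) (0, 0) (11, 0) (11, 16.4159)]  |A|=175.2996
6. ⊥bis P7·P4 via (5.715,6.04): [(4.7092, 15.8674) (6.3332, 0) (11, 0) (11, 16.4159)]  |A|=88.6597
7. ⊥bis P7·P5 via (5.43,5.635): [(4.7092, 15.8674) (5.9903, 3.3506) (6.812, 0) (11, 0) (11, 16.4159)]  |A|=87.8576
8. ⊥bis P7·P6 via (6.29,23.55): [(4.7092, 15.8674) (5.9903, 3.3506) (6.812, 0) (11, 0) (11, 16.4159)]  |A|=87.8576
9. canonical 5-gon: [(4.7092, 15.8674) (5.9903, 3.3506) (6.812, 0) (11, 0) (11, 16.4159)]
10. shoelace: 87.8576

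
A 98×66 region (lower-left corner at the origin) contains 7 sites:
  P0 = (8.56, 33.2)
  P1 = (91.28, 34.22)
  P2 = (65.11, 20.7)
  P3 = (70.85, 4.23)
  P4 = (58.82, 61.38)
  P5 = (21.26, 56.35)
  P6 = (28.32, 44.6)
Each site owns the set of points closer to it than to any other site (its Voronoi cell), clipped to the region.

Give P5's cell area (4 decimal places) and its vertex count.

1. box [0,98]×[0,66]: [(0, 0) (98, 0) (98, 66) (0, 66)]
2. ⊥bis P5·P0 via (14.91,44.775): [(0, 52.9546) (96.5274, 0) (98, 0) (98, 66) (0, 66)]  |A|=3912.2161
3. ⊥bis P5·P1 via (56.27,45.285): [(0, 52.9546) (50.0211, 25.5132) (62.817, 66) (0, 66)]  |A|=1597.9034
4. ⊥bis P5·P2 via (43.185,38.525): [(0, 52.9546) (37.9778, 32.1201) (61.0966, 60.5565) (62.817, 66) (0, 66)]  |A|=1350.2981
5. ⊥bis P5·P3 via (46.055,30.29): [(0, 52.9546) (37.9778, 32.1201) (61.0966, 60.5565) (62.817, 66) (0, 66)]  |A|=1350.2981
6. ⊥bis P5·P4 via (40.04,58.865): [(0, 52.9546) (37.9778, 32.1201) (42.8235, 38.0803) (39.0845, 66) (0, 66)]  |A|=988.5951
7. ⊥bis P5·P6 via (24.79,50.475): [(0, 52.9546) (15.1157, 44.6622) (39.9442, 59.5804) (39.0845, 66) (0, 66)]  |A|=601.6914
8. canonical 5-gon: [(0, 52.9546) (15.1157, 44.6622) (39.9442, 59.5804) (39.0845, 66) (0, 66)]
9. shoelace: 601.6914

Area of P5's cell: 601.6914 (5 vertices)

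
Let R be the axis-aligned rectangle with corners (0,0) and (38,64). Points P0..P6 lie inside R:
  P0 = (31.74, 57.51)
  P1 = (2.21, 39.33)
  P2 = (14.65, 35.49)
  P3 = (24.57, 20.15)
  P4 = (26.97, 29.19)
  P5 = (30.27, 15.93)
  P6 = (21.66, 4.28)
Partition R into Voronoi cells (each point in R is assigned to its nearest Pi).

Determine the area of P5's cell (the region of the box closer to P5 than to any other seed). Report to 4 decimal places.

1. box [0,38]×[0,64]: [(0, 0) (38, 0) (38, 64) (0, 64)]
2. ⊥bis P5·P0 via (31.005,36.72): [(0, 37.8161) (0, 0) (38, 0) (38, 36.4727)]  |A|=1411.4879
3. ⊥bis P5·P1 via (16.24,27.63): [(24.0262, 36.9667) (0, 8.1559) (0, 0) (38, 0) (38, 36.4727)]  |A|=1055.177
4. ⊥bis P5·P2 via (22.46,25.71): [(36.0249, 36.5425) (0, 7.7742) (0, 0) (38, 0) (38, 36.4727)]  |A|=870.3577
5. ⊥bis P5·P3 via (27.42,18.04): [(14.0641, 0) (38, 0) (38, 32.3305)]  |A|=386.9305
6. ⊥bis P5·P4 via (28.62,22.56): [(31.2512, 23.2148) (14.0641, 0) (38, 0) (38, 24.8944)]  |A|=361.838
7. ⊥bis P5·P6 via (25.965,10.105): [(31.2512, 23.2148) (23.1084, 12.2162) (38, 1.2105) (38, 24.8944)]  |A|=206.6218
8. canonical 4-gon: [(31.2512, 23.2148) (23.1084, 12.2162) (38, 1.2105) (38, 24.8944)]
9. shoelace: 206.6218

Area of P5's cell: 206.6218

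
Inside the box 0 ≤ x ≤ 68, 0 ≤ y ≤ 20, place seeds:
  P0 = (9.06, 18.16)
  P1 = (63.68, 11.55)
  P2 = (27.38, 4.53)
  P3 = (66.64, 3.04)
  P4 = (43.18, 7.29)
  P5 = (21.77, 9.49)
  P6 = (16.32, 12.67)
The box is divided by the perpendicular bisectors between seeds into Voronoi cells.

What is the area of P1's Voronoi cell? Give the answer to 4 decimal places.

1. box [0,68]×[0,20]: [(0, 0) (68, 0) (68, 20) (0, 20)]
2. ⊥bis P1·P0 via (36.37,14.855): [(34.5723, 0) (68, 0) (68, 20) (36.9926, 20)]  |A|=644.3508
3. ⊥bis P1·P2 via (45.53,8.04): [(47.0848, 0) (68, 0) (68, 20) (43.2171, 20)]  |A|=456.9808
4. ⊥bis P1·P3 via (65.16,7.295): [(46.9022, 0.9445) (68, 8.2828) (68, 20) (43.2171, 20)]  |A|=359.7293
5. ⊥bis P1·P4 via (53.43,9.42): [(54.6325, 3.6333) (68, 8.2828) (68, 20) (51.2314, 20)]  |A|=215.538
6. ⊥bis P1·P5 via (42.725,10.52): [(54.6325, 3.6333) (68, 8.2828) (68, 20) (51.2314, 20)]  |A|=215.538
7. ⊥bis P1·P6 via (40,12.11): [(54.6325, 3.6333) (68, 8.2828) (68, 20) (51.2314, 20)]  |A|=215.538
8. canonical 4-gon: [(54.6325, 3.6333) (68, 8.2828) (68, 20) (51.2314, 20)]
9. shoelace: 215.538

Area of P1's cell: 215.5380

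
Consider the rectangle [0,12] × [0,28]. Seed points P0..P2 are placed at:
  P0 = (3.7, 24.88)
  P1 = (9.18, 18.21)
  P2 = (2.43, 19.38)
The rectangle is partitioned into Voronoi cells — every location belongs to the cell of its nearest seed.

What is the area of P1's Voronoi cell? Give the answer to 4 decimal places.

1. box [0,12]×[0,28]: [(0, 0) (12, 0) (12, 28) (0, 28)]
2. ⊥bis P1·P0 via (6.44,21.545): [(0, 16.254) (0, 0) (12, 0) (12, 26.113)]  |A|=254.202
3. ⊥bis P1·P2 via (5.805,18.795): [(6.2554, 21.3933) (2.5472, 0) (12, 0) (12, 26.113)]  |A|=176.1182
4. canonical 4-gon: [(6.2554, 21.3933) (2.5472, 0) (12, 0) (12, 26.113)]
5. shoelace: 176.1182

Area of P1's cell: 176.1182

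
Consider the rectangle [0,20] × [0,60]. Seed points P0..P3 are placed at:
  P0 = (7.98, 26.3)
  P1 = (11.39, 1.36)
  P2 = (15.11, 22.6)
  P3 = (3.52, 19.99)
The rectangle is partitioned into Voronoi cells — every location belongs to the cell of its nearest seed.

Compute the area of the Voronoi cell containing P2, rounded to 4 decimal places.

Area of P2's cell: 191.3439

1. box [0,20]×[0,60]: [(0, 0) (20, 0) (20, 60) (0, 60)]
2. ⊥bis P2·P0 via (11.545,24.45): [(0, 2.2025) (0, 0) (20, 0) (20, 40.743)]  |A|=429.4549
3. ⊥bis P2·P1 via (13.25,11.98): [(5.7551, 13.2927) (20, 10.7978) (20, 40.743)]  |A|=213.2836
4. ⊥bis P2·P3 via (9.315,21.295): [(9.4944, 20.4984) (11.3372, 12.315) (20, 10.7978) (20, 40.743)]  |A|=191.3439
5. canonical 4-gon: [(9.4944, 20.4984) (11.3372, 12.315) (20, 10.7978) (20, 40.743)]
6. shoelace: 191.3439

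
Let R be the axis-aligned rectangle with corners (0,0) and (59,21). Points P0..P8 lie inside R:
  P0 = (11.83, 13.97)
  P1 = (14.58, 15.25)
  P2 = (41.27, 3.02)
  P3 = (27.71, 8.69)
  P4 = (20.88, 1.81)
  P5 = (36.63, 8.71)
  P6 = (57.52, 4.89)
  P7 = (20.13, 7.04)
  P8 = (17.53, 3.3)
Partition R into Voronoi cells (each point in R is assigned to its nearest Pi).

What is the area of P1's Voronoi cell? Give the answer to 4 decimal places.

1. box [0,59]×[0,21]: [(0, 0) (59, 0) (59, 21) (0, 21)]
2. ⊥bis P1·P0 via (13.205,14.61): [(20.0053, 0) (59, 0) (59, 21) (10.2307, 21)]  |A|=921.5216
3. ⊥bis P1·P2 via (27.925,9.135): [(20.0053, 0) (23.7391, 0) (33.3618, 21) (10.2307, 21)]  |A|=282.0816
4. ⊥bis P1·P3 via (21.145,11.97): [(17.6706, 5.0159) (25.6566, 21) (10.2307, 21)]  |A|=123.2837
5. ⊥bis P1·P4 via (17.73,8.53): [(16.3386, 7.8778) (19.9451, 9.5683) (25.6566, 21) (10.2307, 21)]  |A|=116.9971
6. ⊥bis P1·P5 via (25.605,11.98): [(16.3386, 7.8778) (19.9451, 9.5683) (25.6566, 21) (10.2307, 21)]  |A|=116.9971
7. ⊥bis P1·P6 via (36.05,10.07): [(16.3386, 7.8778) (19.9451, 9.5683) (25.6566, 21) (10.2307, 21)]  |A|=116.9971
8. ⊥bis P1·P7 via (17.355,11.145): [(15.4251, 9.8403) (22.4555, 14.5929) (25.6566, 21) (10.2307, 21)]  |A|=100.9888
9. ⊥bis P1·P8 via (16.055,9.275): [(15.4251, 9.8403) (22.4555, 14.5929) (25.6566, 21) (10.2307, 21)]  |A|=100.9888
10. canonical 4-gon: [(15.4251, 9.8403) (22.4555, 14.5929) (25.6566, 21) (10.2307, 21)]
11. shoelace: 100.9888

Area of P1's cell: 100.9888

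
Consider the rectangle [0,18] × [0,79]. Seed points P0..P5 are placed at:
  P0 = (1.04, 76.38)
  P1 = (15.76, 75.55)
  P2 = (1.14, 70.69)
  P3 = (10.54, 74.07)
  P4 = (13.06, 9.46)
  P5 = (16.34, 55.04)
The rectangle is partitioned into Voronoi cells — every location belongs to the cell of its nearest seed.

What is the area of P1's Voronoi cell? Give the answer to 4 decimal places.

1. box [0,18]×[0,79]: [(0, 0) (18, 0) (18, 79) (0, 79)]
2. ⊥bis P1·P0 via (8.4,75.965): [(4.1166, 0) (18, 0) (18, 79) (8.5711, 79)]  |A|=920.8327
3. ⊥bis P1·P2 via (8.45,73.12): [(8.2701, 73.6612) (18, 44.3914) (18, 79) (8.5711, 79)]  |A|=193.5386
4. ⊥bis P1·P3 via (13.15,74.81): [(18, 57.7039) (18, 79) (11.962, 79)]  |A|=64.2925
5. ⊥bis P1·P4 via (14.41,42.505): [(18, 57.7039) (18, 79) (11.962, 79)]  |A|=64.2925
6. ⊥bis P1·P5 via (16.05,65.295): [(15.8493, 65.2893) (18, 65.3501) (18, 79) (11.962, 79)]  |A|=56.0704
7. canonical 4-gon: [(15.8493, 65.2893) (18, 65.3501) (18, 79) (11.962, 79)]
8. shoelace: 56.0704

Area of P1's cell: 56.0704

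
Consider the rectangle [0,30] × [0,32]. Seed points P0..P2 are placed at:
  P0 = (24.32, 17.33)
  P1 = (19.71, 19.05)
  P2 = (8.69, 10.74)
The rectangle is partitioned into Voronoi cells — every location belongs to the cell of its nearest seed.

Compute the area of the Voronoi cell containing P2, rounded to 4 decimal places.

1. box [0,30]×[0,32]: [(0, 0) (30, 0) (30, 32) (0, 32)]
2. ⊥bis P2·P0 via (16.505,14.035): [(0, 0) (22.4225, 0) (8.9305, 32) (0, 32)]  |A|=501.6482
3. ⊥bis P2·P1 via (14.2,14.895): [(0, 0) (22.4225, 0) (18.6058, 9.0525) (1.3014, 32) (0, 32)]  |A|=414.1136
4. canonical 5-gon: [(0, 0) (22.4225, 0) (18.6058, 9.0525) (1.3014, 32) (0, 32)]
5. shoelace: 414.1136

Area of P2's cell: 414.1136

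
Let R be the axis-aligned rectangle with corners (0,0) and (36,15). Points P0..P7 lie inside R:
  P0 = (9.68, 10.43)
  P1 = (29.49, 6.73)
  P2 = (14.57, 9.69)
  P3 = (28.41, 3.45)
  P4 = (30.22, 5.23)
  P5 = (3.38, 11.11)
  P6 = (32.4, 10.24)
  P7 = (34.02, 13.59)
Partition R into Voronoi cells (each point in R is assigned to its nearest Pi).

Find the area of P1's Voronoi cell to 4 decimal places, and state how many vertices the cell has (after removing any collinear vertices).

Area of P1's cell: 49.8805 (4 vertices)

1. box [0,36]×[0,15]: [(0, 0) (36, 0) (36, 15) (0, 15)]
2. ⊥bis P1·P0 via (19.585,8.58): [(17.9825, 0) (36, 0) (36, 15) (20.7841, 15)]  |A|=249.2507
3. ⊥bis P1·P2 via (22.03,8.21): [(20.4012, 0) (36, 0) (36, 15) (23.3771, 15)]  |A|=211.6629
4. ⊥bis P1·P3 via (28.95,5.09): [(21.8733, 7.4201) (36, 2.7687) (36, 15) (23.3771, 15)]  |A|=134.2343
5. ⊥bis P1·P4 via (29.855,5.98): [(21.8733, 7.4201) (28.399, 5.2714) (36, 8.9706) (36, 15) (23.3771, 15)]  |A|=110.664
6. ⊥bis P1·P5 via (16.435,8.92): [(21.8733, 7.4201) (28.399, 5.2714) (36, 8.9706) (36, 15) (23.3771, 15)]  |A|=110.664
7. ⊥bis P1·P6 via (30.945,8.485): [(23.3361, 14.7933) (21.8733, 7.4201) (28.399, 5.2714) (32.4457, 7.2408)]  |A|=49.8805
8. ⊥bis P1·P7 via (31.755,10.16): [(23.3361, 14.7933) (21.8733, 7.4201) (28.399, 5.2714) (32.4457, 7.2408)]  |A|=49.8805
9. canonical 4-gon: [(23.3361, 14.7933) (21.8733, 7.4201) (28.399, 5.2714) (32.4457, 7.2408)]
10. shoelace: 49.8805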